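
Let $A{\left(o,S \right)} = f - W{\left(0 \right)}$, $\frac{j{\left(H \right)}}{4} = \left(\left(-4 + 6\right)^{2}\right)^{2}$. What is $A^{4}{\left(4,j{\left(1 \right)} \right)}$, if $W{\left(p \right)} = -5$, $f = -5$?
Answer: $0$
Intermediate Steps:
$j{\left(H \right)} = 64$ ($j{\left(H \right)} = 4 \left(\left(-4 + 6\right)^{2}\right)^{2} = 4 \left(2^{2}\right)^{2} = 4 \cdot 4^{2} = 4 \cdot 16 = 64$)
$A{\left(o,S \right)} = 0$ ($A{\left(o,S \right)} = -5 - -5 = -5 + 5 = 0$)
$A^{4}{\left(4,j{\left(1 \right)} \right)} = 0^{4} = 0$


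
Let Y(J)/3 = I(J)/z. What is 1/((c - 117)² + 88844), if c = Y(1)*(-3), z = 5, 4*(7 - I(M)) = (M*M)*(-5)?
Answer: 400/42491369 ≈ 9.4137e-6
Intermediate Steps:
I(M) = 7 + 5*M²/4 (I(M) = 7 - M*M*(-5)/4 = 7 - M²*(-5)/4 = 7 - (-5)*M²/4 = 7 + 5*M²/4)
Y(J) = 21/5 + 3*J²/4 (Y(J) = 3*((7 + 5*J²/4)/5) = 3*((7 + 5*J²/4)*(⅕)) = 3*(7/5 + J²/4) = 21/5 + 3*J²/4)
c = -297/20 (c = (21/5 + (¾)*1²)*(-3) = (21/5 + (¾)*1)*(-3) = (21/5 + ¾)*(-3) = (99/20)*(-3) = -297/20 ≈ -14.850)
1/((c - 117)² + 88844) = 1/((-297/20 - 117)² + 88844) = 1/((-2637/20)² + 88844) = 1/(6953769/400 + 88844) = 1/(42491369/400) = 400/42491369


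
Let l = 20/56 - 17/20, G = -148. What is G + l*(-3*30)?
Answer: -1451/14 ≈ -103.64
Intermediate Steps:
l = -69/140 (l = 20*(1/56) - 17*1/20 = 5/14 - 17/20 = -69/140 ≈ -0.49286)
G + l*(-3*30) = -148 - (-207)*30/140 = -148 - 69/140*(-90) = -148 + 621/14 = -1451/14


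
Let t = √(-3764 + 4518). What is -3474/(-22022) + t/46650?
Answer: 1737/11011 + √754/46650 ≈ 0.15834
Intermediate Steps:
t = √754 ≈ 27.459
-3474/(-22022) + t/46650 = -3474/(-22022) + √754/46650 = -3474*(-1/22022) + √754*(1/46650) = 1737/11011 + √754/46650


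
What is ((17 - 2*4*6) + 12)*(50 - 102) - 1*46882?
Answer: -45894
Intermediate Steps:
((17 - 2*4*6) + 12)*(50 - 102) - 1*46882 = ((17 - 8*6) + 12)*(-52) - 46882 = ((17 - 48) + 12)*(-52) - 46882 = (-31 + 12)*(-52) - 46882 = -19*(-52) - 46882 = 988 - 46882 = -45894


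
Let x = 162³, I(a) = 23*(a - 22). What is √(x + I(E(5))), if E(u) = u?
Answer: √4251137 ≈ 2061.8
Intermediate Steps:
I(a) = -506 + 23*a (I(a) = 23*(-22 + a) = -506 + 23*a)
x = 4251528
√(x + I(E(5))) = √(4251528 + (-506 + 23*5)) = √(4251528 + (-506 + 115)) = √(4251528 - 391) = √4251137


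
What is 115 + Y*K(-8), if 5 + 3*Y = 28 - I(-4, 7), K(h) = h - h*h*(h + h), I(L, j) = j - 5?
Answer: 7227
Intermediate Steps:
I(L, j) = -5 + j
K(h) = h - 2*h**3 (K(h) = h - h**2*2*h = h - 2*h**3)
Y = 7 (Y = -5/3 + (28 - (-5 + 7))/3 = -5/3 + (28 - 1*2)/3 = -5/3 + (28 - 2)/3 = -5/3 + (1/3)*26 = -5/3 + 26/3 = 7)
115 + Y*K(-8) = 115 + 7*(-8 - 2*(-8)**3) = 115 + 7*(-8 - 2*(-512)) = 115 + 7*(-8 + 1024) = 115 + 7*1016 = 115 + 7112 = 7227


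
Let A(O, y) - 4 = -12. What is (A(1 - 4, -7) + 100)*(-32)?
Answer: -2944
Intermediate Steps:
A(O, y) = -8 (A(O, y) = 4 - 12 = -8)
(A(1 - 4, -7) + 100)*(-32) = (-8 + 100)*(-32) = 92*(-32) = -2944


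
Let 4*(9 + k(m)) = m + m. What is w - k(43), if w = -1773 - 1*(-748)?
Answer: -2075/2 ≈ -1037.5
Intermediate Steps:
k(m) = -9 + m/2 (k(m) = -9 + (m + m)/4 = -9 + (2*m)/4 = -9 + m/2)
w = -1025 (w = -1773 + 748 = -1025)
w - k(43) = -1025 - (-9 + (½)*43) = -1025 - (-9 + 43/2) = -1025 - 1*25/2 = -1025 - 25/2 = -2075/2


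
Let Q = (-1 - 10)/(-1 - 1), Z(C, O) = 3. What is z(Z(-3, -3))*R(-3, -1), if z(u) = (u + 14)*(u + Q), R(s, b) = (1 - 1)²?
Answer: 0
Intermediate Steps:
R(s, b) = 0 (R(s, b) = 0² = 0)
Q = 11/2 (Q = -11/(-2) = -11*(-½) = 11/2 ≈ 5.5000)
z(u) = (14 + u)*(11/2 + u) (z(u) = (u + 14)*(u + 11/2) = (14 + u)*(11/2 + u))
z(Z(-3, -3))*R(-3, -1) = (77 + 3² + (39/2)*3)*0 = (77 + 9 + 117/2)*0 = (289/2)*0 = 0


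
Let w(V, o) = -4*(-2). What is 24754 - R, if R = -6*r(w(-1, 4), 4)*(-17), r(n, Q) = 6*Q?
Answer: 22306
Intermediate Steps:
w(V, o) = 8
R = 2448 (R = -36*4*(-17) = -6*24*(-17) = -144*(-17) = 2448)
24754 - R = 24754 - 1*2448 = 24754 - 2448 = 22306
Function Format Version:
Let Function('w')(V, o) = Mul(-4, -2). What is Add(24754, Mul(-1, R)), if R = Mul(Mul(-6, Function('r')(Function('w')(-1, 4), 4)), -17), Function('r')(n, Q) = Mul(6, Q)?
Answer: 22306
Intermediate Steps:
Function('w')(V, o) = 8
R = 2448 (R = Mul(Mul(-6, Mul(6, 4)), -17) = Mul(Mul(-6, 24), -17) = Mul(-144, -17) = 2448)
Add(24754, Mul(-1, R)) = Add(24754, Mul(-1, 2448)) = Add(24754, -2448) = 22306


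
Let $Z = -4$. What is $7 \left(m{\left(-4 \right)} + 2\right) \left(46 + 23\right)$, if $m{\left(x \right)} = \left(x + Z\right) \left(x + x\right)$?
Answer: $31878$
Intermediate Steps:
$m{\left(x \right)} = 2 x \left(-4 + x\right)$ ($m{\left(x \right)} = \left(x - 4\right) \left(x + x\right) = \left(-4 + x\right) 2 x = 2 x \left(-4 + x\right)$)
$7 \left(m{\left(-4 \right)} + 2\right) \left(46 + 23\right) = 7 \left(2 \left(-4\right) \left(-4 - 4\right) + 2\right) \left(46 + 23\right) = 7 \left(2 \left(-4\right) \left(-8\right) + 2\right) 69 = 7 \left(64 + 2\right) 69 = 7 \cdot 66 \cdot 69 = 462 \cdot 69 = 31878$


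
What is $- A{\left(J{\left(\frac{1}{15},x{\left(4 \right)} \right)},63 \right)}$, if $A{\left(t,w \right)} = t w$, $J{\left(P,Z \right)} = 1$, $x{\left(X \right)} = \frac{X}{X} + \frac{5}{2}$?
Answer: $-63$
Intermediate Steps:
$x{\left(X \right)} = \frac{7}{2}$ ($x{\left(X \right)} = 1 + 5 \cdot \frac{1}{2} = 1 + \frac{5}{2} = \frac{7}{2}$)
$- A{\left(J{\left(\frac{1}{15},x{\left(4 \right)} \right)},63 \right)} = - 1 \cdot 63 = \left(-1\right) 63 = -63$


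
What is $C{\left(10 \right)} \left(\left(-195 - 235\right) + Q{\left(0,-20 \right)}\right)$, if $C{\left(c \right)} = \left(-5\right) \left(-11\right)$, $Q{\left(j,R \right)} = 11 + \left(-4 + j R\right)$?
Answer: $-23265$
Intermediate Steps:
$Q{\left(j,R \right)} = 7 + R j$ ($Q{\left(j,R \right)} = 11 + \left(-4 + R j\right) = 7 + R j$)
$C{\left(c \right)} = 55$
$C{\left(10 \right)} \left(\left(-195 - 235\right) + Q{\left(0,-20 \right)}\right) = 55 \left(\left(-195 - 235\right) + \left(7 - 0\right)\right) = 55 \left(-430 + \left(7 + 0\right)\right) = 55 \left(-430 + 7\right) = 55 \left(-423\right) = -23265$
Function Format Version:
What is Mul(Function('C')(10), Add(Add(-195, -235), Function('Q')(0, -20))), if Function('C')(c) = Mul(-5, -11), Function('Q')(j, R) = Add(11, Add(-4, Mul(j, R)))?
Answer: -23265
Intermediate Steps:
Function('Q')(j, R) = Add(7, Mul(R, j)) (Function('Q')(j, R) = Add(11, Add(-4, Mul(R, j))) = Add(7, Mul(R, j)))
Function('C')(c) = 55
Mul(Function('C')(10), Add(Add(-195, -235), Function('Q')(0, -20))) = Mul(55, Add(Add(-195, -235), Add(7, Mul(-20, 0)))) = Mul(55, Add(-430, Add(7, 0))) = Mul(55, Add(-430, 7)) = Mul(55, -423) = -23265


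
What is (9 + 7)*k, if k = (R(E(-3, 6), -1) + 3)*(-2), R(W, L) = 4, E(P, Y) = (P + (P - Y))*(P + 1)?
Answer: -224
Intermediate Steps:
E(P, Y) = (1 + P)*(-Y + 2*P) (E(P, Y) = (-Y + 2*P)*(1 + P) = (1 + P)*(-Y + 2*P))
k = -14 (k = (4 + 3)*(-2) = 7*(-2) = -14)
(9 + 7)*k = (9 + 7)*(-14) = 16*(-14) = -224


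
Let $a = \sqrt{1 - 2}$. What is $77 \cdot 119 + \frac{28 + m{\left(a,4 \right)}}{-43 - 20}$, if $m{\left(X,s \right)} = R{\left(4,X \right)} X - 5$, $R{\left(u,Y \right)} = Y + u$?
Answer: $\frac{577247}{63} - \frac{4 i}{63} \approx 9162.7 - 0.063492 i$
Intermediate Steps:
$a = i$ ($a = \sqrt{-1} = i \approx 1.0 i$)
$m{\left(X,s \right)} = -5 + X \left(4 + X\right)$ ($m{\left(X,s \right)} = \left(X + 4\right) X - 5 = \left(4 + X\right) X - 5 = X \left(4 + X\right) - 5 = -5 + X \left(4 + X\right)$)
$77 \cdot 119 + \frac{28 + m{\left(a,4 \right)}}{-43 - 20} = 77 \cdot 119 + \frac{28 - \left(5 - i \left(4 + i\right)\right)}{-43 - 20} = 9163 + \frac{23 + i \left(4 + i\right)}{-63} = 9163 + \left(23 + i \left(4 + i\right)\right) \left(- \frac{1}{63}\right) = 9163 - \left(\frac{23}{63} + \frac{i \left(4 + i\right)}{63}\right) = \frac{577246}{63} - \frac{i \left(4 + i\right)}{63}$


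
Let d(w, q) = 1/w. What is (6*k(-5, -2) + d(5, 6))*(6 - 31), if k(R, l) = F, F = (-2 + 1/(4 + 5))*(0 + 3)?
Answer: 845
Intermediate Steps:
F = -17/3 (F = (-2 + 1/9)*3 = (-2 + ⅑)*3 = -17/9*3 = -17/3 ≈ -5.6667)
k(R, l) = -17/3
(6*k(-5, -2) + d(5, 6))*(6 - 31) = (6*(-17/3) + 1/5)*(6 - 31) = (-34 + ⅕)*(-25) = -169/5*(-25) = 845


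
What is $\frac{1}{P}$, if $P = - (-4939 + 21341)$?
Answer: $- \frac{1}{16402} \approx -6.0968 \cdot 10^{-5}$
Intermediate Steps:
$P = -16402$ ($P = \left(-1\right) 16402 = -16402$)
$\frac{1}{P} = \frac{1}{-16402} = - \frac{1}{16402}$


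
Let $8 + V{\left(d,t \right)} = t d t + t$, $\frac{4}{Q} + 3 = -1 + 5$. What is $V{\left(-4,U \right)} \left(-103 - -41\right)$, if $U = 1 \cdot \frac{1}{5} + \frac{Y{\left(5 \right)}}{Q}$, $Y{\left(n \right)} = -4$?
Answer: $\frac{17608}{25} \approx 704.32$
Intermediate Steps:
$Q = 4$ ($Q = \frac{4}{-3 + \left(-1 + 5\right)} = \frac{4}{-3 + 4} = \frac{4}{1} = 4 \cdot 1 = 4$)
$U = - \frac{4}{5}$ ($U = 1 \cdot \frac{1}{5} - \frac{4}{4} = 1 \cdot \frac{1}{5} - 1 = \frac{1}{5} - 1 = - \frac{4}{5} \approx -0.8$)
$V{\left(d,t \right)} = -8 + t + d t^{2}$ ($V{\left(d,t \right)} = -8 + \left(t d t + t\right) = -8 + \left(d t t + t\right) = -8 + \left(d t^{2} + t\right) = -8 + \left(t + d t^{2}\right) = -8 + t + d t^{2}$)
$V{\left(-4,U \right)} \left(-103 - -41\right) = \left(-8 - \frac{4}{5} - 4 \left(- \frac{4}{5}\right)^{2}\right) \left(-103 - -41\right) = \left(-8 - \frac{4}{5} - \frac{64}{25}\right) \left(-103 + \left(-30 + 71\right)\right) = \left(-8 - \frac{4}{5} - \frac{64}{25}\right) \left(-103 + 41\right) = \left(- \frac{284}{25}\right) \left(-62\right) = \frac{17608}{25}$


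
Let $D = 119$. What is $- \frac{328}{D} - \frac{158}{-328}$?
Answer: $- \frac{44391}{19516} \approx -2.2746$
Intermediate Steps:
$- \frac{328}{D} - \frac{158}{-328} = - \frac{328}{119} - \frac{158}{-328} = \left(-328\right) \frac{1}{119} - - \frac{79}{164} = - \frac{328}{119} + \frac{79}{164} = - \frac{44391}{19516}$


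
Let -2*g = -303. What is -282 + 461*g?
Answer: 139119/2 ≈ 69560.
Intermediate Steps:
g = 303/2 (g = -½*(-303) = 303/2 ≈ 151.50)
-282 + 461*g = -282 + 461*(303/2) = -282 + 139683/2 = 139119/2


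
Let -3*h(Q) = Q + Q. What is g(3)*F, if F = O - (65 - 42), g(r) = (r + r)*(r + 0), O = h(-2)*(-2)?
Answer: -462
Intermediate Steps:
h(Q) = -2*Q/3 (h(Q) = -(Q + Q)/3 = -2*Q/3)
O = -8/3 (O = -⅔*(-2)*(-2) = (4/3)*(-2) = -8/3 ≈ -2.6667)
g(r) = 2*r² (g(r) = (2*r)*r = 2*r²)
F = -77/3 (F = -8/3 - (65 - 42) = -8/3 - 1*23 = -8/3 - 23 = -77/3 ≈ -25.667)
g(3)*F = (2*3²)*(-77/3) = (2*9)*(-77/3) = 18*(-77/3) = -462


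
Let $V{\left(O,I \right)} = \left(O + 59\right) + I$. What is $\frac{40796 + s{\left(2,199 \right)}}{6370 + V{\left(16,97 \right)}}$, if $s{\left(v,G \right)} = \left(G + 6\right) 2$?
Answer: $\frac{20603}{3271} \approx 6.2987$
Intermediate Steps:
$s{\left(v,G \right)} = 12 + 2 G$ ($s{\left(v,G \right)} = \left(6 + G\right) 2 = 12 + 2 G$)
$V{\left(O,I \right)} = 59 + I + O$ ($V{\left(O,I \right)} = \left(59 + O\right) + I = 59 + I + O$)
$\frac{40796 + s{\left(2,199 \right)}}{6370 + V{\left(16,97 \right)}} = \frac{40796 + \left(12 + 2 \cdot 199\right)}{6370 + \left(59 + 97 + 16\right)} = \frac{40796 + \left(12 + 398\right)}{6370 + 172} = \frac{40796 + 410}{6542} = 41206 \cdot \frac{1}{6542} = \frac{20603}{3271}$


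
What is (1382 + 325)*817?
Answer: 1394619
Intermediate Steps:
(1382 + 325)*817 = 1707*817 = 1394619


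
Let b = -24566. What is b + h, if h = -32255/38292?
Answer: -940713527/38292 ≈ -24567.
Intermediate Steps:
h = -32255/38292 (h = -32255*1/38292 = -32255/38292 ≈ -0.84234)
b + h = -24566 - 32255/38292 = -940713527/38292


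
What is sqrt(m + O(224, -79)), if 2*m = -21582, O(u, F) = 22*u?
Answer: I*sqrt(5863) ≈ 76.57*I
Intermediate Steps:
m = -10791 (m = (1/2)*(-21582) = -10791)
sqrt(m + O(224, -79)) = sqrt(-10791 + 22*224) = sqrt(-10791 + 4928) = sqrt(-5863) = I*sqrt(5863)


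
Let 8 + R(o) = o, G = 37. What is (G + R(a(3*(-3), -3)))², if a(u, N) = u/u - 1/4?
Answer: 14161/16 ≈ 885.06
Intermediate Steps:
a(u, N) = ¾ (a(u, N) = 1 - 1*¼ = 1 - ¼ = ¾)
R(o) = -8 + o
(G + R(a(3*(-3), -3)))² = (37 + (-8 + ¾))² = (37 - 29/4)² = (119/4)² = 14161/16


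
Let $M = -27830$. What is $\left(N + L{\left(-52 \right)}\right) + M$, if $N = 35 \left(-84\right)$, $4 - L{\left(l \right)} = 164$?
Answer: $-30930$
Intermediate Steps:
$L{\left(l \right)} = -160$ ($L{\left(l \right)} = 4 - 164 = -160$)
$N = -2940$
$\left(N + L{\left(-52 \right)}\right) + M = \left(-2940 - 160\right) - 27830 = -3100 - 27830 = -30930$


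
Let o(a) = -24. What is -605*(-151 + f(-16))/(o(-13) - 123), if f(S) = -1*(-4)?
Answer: -605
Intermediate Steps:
f(S) = 4
-605*(-151 + f(-16))/(o(-13) - 123) = -605*(-151 + 4)/(-24 - 123) = -(-88935)/(-147) = -(-88935)*(-1)/147 = -605*1 = -605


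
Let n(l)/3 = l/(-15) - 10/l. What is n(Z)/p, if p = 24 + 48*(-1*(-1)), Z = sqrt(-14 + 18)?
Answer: -77/360 ≈ -0.21389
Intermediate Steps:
Z = 2 (Z = sqrt(4) = 2)
n(l) = -30/l - l/5 (n(l) = 3*(l/(-15) - 10/l) = 3*(l*(-1/15) - 10/l) = 3*(-l/15 - 10/l) = 3*(-10/l - l/15) = -30/l - l/5)
p = 72 (p = 24 + 48*1 = 24 + 48 = 72)
n(Z)/p = (-30/2 - 1/5*2)/72 = (-30*1/2 - 2/5)*(1/72) = (-15 - 2/5)*(1/72) = -77/5*1/72 = -77/360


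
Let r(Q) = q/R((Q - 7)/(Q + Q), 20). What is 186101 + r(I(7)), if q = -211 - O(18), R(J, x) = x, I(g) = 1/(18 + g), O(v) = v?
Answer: 3721791/20 ≈ 1.8609e+5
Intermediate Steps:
q = -229 (q = -211 - 1*18 = -211 - 18 = -229)
r(Q) = -229/20
186101 + r(I(7)) = 186101 - 229/20 = 3721791/20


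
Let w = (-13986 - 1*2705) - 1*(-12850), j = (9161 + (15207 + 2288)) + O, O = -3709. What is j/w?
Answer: -22947/3841 ≈ -5.9742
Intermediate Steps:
j = 22947 (j = (9161 + (15207 + 2288)) - 3709 = (9161 + 17495) - 3709 = 26656 - 3709 = 22947)
w = -3841 (w = (-13986 - 2705) + 12850 = -16691 + 12850 = -3841)
j/w = 22947/(-3841) = 22947*(-1/3841) = -22947/3841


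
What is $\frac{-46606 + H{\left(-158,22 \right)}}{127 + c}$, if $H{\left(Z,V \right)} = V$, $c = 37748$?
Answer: $- \frac{15528}{12625} \approx -1.2299$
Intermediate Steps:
$\frac{-46606 + H{\left(-158,22 \right)}}{127 + c} = \frac{-46606 + 22}{127 + 37748} = - \frac{46584}{37875} = \left(-46584\right) \frac{1}{37875} = - \frac{15528}{12625}$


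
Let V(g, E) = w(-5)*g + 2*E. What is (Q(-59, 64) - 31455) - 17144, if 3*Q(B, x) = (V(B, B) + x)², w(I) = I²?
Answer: 2192044/3 ≈ 7.3068e+5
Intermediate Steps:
V(g, E) = 2*E + 25*g (V(g, E) = (-5)²*g + 2*E = 25*g + 2*E = 2*E + 25*g)
Q(B, x) = (x + 27*B)²/3 (Q(B, x) = ((2*B + 25*B) + x)²/3 = (27*B + x)²/3 = (x + 27*B)²/3)
(Q(-59, 64) - 31455) - 17144 = ((64 + 27*(-59))²/3 - 31455) - 17144 = ((64 - 1593)²/3 - 31455) - 17144 = ((⅓)*(-1529)² - 31455) - 17144 = ((⅓)*2337841 - 31455) - 17144 = (2337841/3 - 31455) - 17144 = 2243476/3 - 17144 = 2192044/3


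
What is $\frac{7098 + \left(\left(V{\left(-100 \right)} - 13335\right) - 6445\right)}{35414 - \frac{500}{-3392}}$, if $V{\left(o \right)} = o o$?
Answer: $- \frac{758112}{10010399} \approx -0.075732$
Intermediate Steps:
$V{\left(o \right)} = o^{2}$
$\frac{7098 + \left(\left(V{\left(-100 \right)} - 13335\right) - 6445\right)}{35414 - \frac{500}{-3392}} = \frac{7098 - \left(19780 - 10000\right)}{35414 - \frac{500}{-3392}} = \frac{7098 + \left(\left(10000 - 13335\right) - 6445\right)}{35414 - - \frac{125}{848}} = \frac{7098 - 9780}{35414 + \frac{125}{848}} = \frac{7098 - 9780}{\frac{30031197}{848}} = \left(-2682\right) \frac{848}{30031197} = - \frac{758112}{10010399}$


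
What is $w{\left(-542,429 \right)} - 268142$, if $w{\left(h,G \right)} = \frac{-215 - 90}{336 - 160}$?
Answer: $- \frac{47193297}{176} \approx -2.6814 \cdot 10^{5}$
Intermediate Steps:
$w{\left(h,G \right)} = - \frac{305}{176}$
$w{\left(-542,429 \right)} - 268142 = - \frac{305}{176} - 268142 = - \frac{47193297}{176}$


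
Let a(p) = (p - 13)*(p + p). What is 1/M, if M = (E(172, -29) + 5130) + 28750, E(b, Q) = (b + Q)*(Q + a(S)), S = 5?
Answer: 1/18293 ≈ 5.4666e-5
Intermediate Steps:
a(p) = 2*p*(-13 + p) (a(p) = (-13 + p)*(2*p) = 2*p*(-13 + p))
E(b, Q) = (-80 + Q)*(Q + b) (E(b, Q) = (b + Q)*(Q + 2*5*(-13 + 5)) = (Q + b)*(Q + 2*5*(-8)) = (Q + b)*(Q - 80) = (Q + b)*(-80 + Q) = (-80 + Q)*(Q + b))
M = 18293 (M = (((-29)² - 80*(-29) - 80*172 - 29*172) + 5130) + 28750 = ((841 + 2320 - 13760 - 4988) + 5130) + 28750 = (-15587 + 5130) + 28750 = -10457 + 28750 = 18293)
1/M = 1/18293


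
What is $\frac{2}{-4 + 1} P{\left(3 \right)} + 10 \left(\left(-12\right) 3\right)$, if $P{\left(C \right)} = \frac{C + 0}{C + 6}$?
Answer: $- \frac{3242}{9} \approx -360.22$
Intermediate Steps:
$P{\left(C \right)} = \frac{C}{6 + C}$
$\frac{2}{-4 + 1} P{\left(3 \right)} + 10 \left(\left(-12\right) 3\right) = \frac{2}{-4 + 1} \frac{3}{6 + 3} + 10 \left(\left(-12\right) 3\right) = \frac{2}{-3} \cdot \frac{3}{9} + 10 \left(-36\right) = 2 \left(- \frac{1}{3}\right) 3 \cdot \frac{1}{9} - 360 = \left(- \frac{2}{3}\right) \frac{1}{3} - 360 = - \frac{2}{9} - 360 = - \frac{3242}{9}$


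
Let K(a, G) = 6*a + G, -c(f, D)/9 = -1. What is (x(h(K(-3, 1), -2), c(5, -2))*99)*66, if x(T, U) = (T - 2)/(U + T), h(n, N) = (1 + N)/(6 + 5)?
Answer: -75141/49 ≈ -1533.5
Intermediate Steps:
c(f, D) = 9 (c(f, D) = -9*(-1) = 9)
K(a, G) = G + 6*a
h(n, N) = 1/11 + N/11 (h(n, N) = (1 + N)/11 = (1 + N)*(1/11) = 1/11 + N/11)
x(T, U) = (-2 + T)/(T + U)
(x(h(K(-3, 1), -2), c(5, -2))*99)*66 = (((-2 + (1/11 + (1/11)*(-2)))/((1/11 + (1/11)*(-2)) + 9))*99)*66 = (((-2 + (1/11 - 2/11))/((1/11 - 2/11) + 9))*99)*66 = (((-2 - 1/11)/(-1/11 + 9))*99)*66 = ((-23/11/(98/11))*99)*66 = (((11/98)*(-23/11))*99)*66 = -23/98*99*66 = -2277/98*66 = -75141/49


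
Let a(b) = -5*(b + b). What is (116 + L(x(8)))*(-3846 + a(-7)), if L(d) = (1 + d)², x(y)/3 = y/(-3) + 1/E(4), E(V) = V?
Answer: -585516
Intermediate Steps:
a(b) = -10*b
x(y) = ¾ - y (x(y) = 3*(y/(-3) + 1/4) = 3*(y*(-⅓) + 1*(¼)) = 3*(-y/3 + ¼) = 3*(¼ - y/3) = ¾ - y)
(116 + L(x(8)))*(-3846 + a(-7)) = (116 + (1 + (¾ - 1*8))²)*(-3846 - 10*(-7)) = (116 + (1 + (¾ - 8))²)*(-3846 + 70) = (116 + (1 - 29/4)²)*(-3776) = (116 + (-25/4)²)*(-3776) = (116 + 625/16)*(-3776) = (2481/16)*(-3776) = -585516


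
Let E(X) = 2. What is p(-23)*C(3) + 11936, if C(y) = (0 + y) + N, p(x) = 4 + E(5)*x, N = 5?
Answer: 11600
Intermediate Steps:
p(x) = 4 + 2*x
C(y) = 5 + y (C(y) = (0 + y) + 5 = y + 5 = 5 + y)
p(-23)*C(3) + 11936 = (4 + 2*(-23))*(5 + 3) + 11936 = (4 - 46)*8 + 11936 = -42*8 + 11936 = -336 + 11936 = 11600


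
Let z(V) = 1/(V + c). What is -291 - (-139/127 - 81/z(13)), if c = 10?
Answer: 199783/127 ≈ 1573.1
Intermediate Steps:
z(V) = 1/(10 + V) (z(V) = 1/(V + 10) = 1/(10 + V))
-291 - (-139/127 - 81/z(13)) = -291 - (-139/127 - 81/(1/(10 + 13))) = -291 - (-139*1/127 - 81/(1/23)) = -291 - (-139/127 - 81/1/23) = -291 - (-139/127 - 81*23) = -291 - (-139/127 - 1863) = -291 - 1*(-236740/127) = -291 + 236740/127 = 199783/127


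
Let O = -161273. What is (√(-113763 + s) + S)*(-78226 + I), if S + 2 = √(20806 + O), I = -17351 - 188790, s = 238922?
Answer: 568734 - 284367*√125159 - 284367*I*√140467 ≈ -1.0003e+8 - 1.0658e+8*I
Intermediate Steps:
I = -206141
S = -2 + I*√140467 (S = -2 + √(20806 - 161273) = -2 + √(-140467) = -2 + I*√140467 ≈ -2.0 + 374.79*I)
(√(-113763 + s) + S)*(-78226 + I) = (√(-113763 + 238922) + (-2 + I*√140467))*(-78226 - 206141) = (√125159 + (-2 + I*√140467))*(-284367) = (-2 + √125159 + I*√140467)*(-284367) = 568734 - 284367*√125159 - 284367*I*√140467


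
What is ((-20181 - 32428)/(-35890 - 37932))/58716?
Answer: 52609/4334532552 ≈ 1.2137e-5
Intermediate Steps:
((-20181 - 32428)/(-35890 - 37932))/58716 = -52609/(-73822)*(1/58716) = -52609*(-1/73822)*(1/58716) = (52609/73822)*(1/58716) = 52609/4334532552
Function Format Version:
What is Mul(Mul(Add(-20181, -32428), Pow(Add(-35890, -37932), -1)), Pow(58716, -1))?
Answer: Rational(52609, 4334532552) ≈ 1.2137e-5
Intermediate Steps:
Mul(Mul(Add(-20181, -32428), Pow(Add(-35890, -37932), -1)), Pow(58716, -1)) = Mul(Mul(-52609, Pow(-73822, -1)), Rational(1, 58716)) = Mul(Mul(-52609, Rational(-1, 73822)), Rational(1, 58716)) = Mul(Rational(52609, 73822), Rational(1, 58716)) = Rational(52609, 4334532552)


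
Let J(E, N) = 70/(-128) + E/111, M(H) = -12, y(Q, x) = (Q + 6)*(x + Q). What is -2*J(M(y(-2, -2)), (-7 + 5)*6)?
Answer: 1551/1184 ≈ 1.3100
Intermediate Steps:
y(Q, x) = (6 + Q)*(Q + x)
J(E, N) = -35/64 + E/111 (J(E, N) = 70*(-1/128) + E*(1/111) = -35/64 + E/111)
-2*J(M(y(-2, -2)), (-7 + 5)*6) = -2*(-35/64 + (1/111)*(-12)) = -2*(-35/64 - 4/37) = -2*(-1551/2368) = 1551/1184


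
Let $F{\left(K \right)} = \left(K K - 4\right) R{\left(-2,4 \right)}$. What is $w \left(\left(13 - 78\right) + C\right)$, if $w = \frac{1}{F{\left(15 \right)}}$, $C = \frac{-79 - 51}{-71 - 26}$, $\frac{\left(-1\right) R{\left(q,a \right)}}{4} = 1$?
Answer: $\frac{475}{6596} \approx 0.072013$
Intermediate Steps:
$R{\left(q,a \right)} = -4$ ($R{\left(q,a \right)} = \left(-4\right) 1 = -4$)
$F{\left(K \right)} = 16 - 4 K^{2}$ ($F{\left(K \right)} = \left(K K - 4\right) \left(-4\right) = \left(K^{2} - 4\right) \left(-4\right) = \left(-4 + K^{2}\right) \left(-4\right) = 16 - 4 K^{2}$)
$C = \frac{130}{97}$ ($C = - \frac{130}{-97} = \left(-130\right) \left(- \frac{1}{97}\right) = \frac{130}{97} \approx 1.3402$)
$w = - \frac{1}{884}$ ($w = \frac{1}{16 - 4 \cdot 15^{2}} = \frac{1}{16 - 900} = \frac{1}{-884} = - \frac{1}{884} \approx -0.0011312$)
$w \left(\left(13 - 78\right) + C\right) = - \frac{\left(13 - 78\right) + \frac{130}{97}}{884} = - \frac{-65 + \frac{130}{97}}{884} = \left(- \frac{1}{884}\right) \left(- \frac{6175}{97}\right) = \frac{475}{6596}$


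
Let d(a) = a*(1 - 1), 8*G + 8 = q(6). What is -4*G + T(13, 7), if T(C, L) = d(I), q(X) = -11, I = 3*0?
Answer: 19/2 ≈ 9.5000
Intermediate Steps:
I = 0
G = -19/8 (G = -1 + (⅛)*(-11) = -1 - 11/8 = -19/8 ≈ -2.3750)
d(a) = 0 (d(a) = a*0 = 0)
T(C, L) = 0
-4*G + T(13, 7) = -4*(-19/8) + 0 = 19/2 + 0 = 19/2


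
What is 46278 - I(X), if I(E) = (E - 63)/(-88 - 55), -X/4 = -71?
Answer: 509075/11 ≈ 46280.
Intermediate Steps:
X = 284 (X = -4*(-71) = 284)
I(E) = 63/143 - E/143 (I(E) = (-63 + E)/(-143) = (-63 + E)*(-1/143) = 63/143 - E/143)
46278 - I(X) = 46278 - (63/143 - 1/143*284) = 46278 - (63/143 - 284/143) = 46278 - 1*(-17/11) = 46278 + 17/11 = 509075/11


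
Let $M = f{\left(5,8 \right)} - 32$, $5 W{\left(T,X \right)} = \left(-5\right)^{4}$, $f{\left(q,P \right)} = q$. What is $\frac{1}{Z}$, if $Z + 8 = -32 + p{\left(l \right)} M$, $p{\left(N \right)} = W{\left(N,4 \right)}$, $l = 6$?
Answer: $- \frac{1}{3415} \approx -0.00029283$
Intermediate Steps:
$W{\left(T,X \right)} = 125$ ($W{\left(T,X \right)} = \frac{\left(-5\right)^{4}}{5} = \frac{1}{5} \cdot 625 = 125$)
$p{\left(N \right)} = 125$
$M = -27$ ($M = 5 - 32 = -27$)
$Z = -3415$ ($Z = -8 + \left(-32 + 125 \left(-27\right)\right) = -8 - 3407 = -3415$)
$\frac{1}{Z} = \frac{1}{-3415} = - \frac{1}{3415}$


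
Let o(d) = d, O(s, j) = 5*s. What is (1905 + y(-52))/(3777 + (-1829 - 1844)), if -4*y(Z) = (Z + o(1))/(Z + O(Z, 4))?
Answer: 792463/43264 ≈ 18.317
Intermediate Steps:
y(Z) = -(1 + Z)/(24*Z) (y(Z) = -(Z + 1)/(4*(Z + 5*Z)) = -(1 + Z)/(4*(6*Z)) = -(1 + Z)*1/(6*Z)/4 = -(1 + Z)/(24*Z))
(1905 + y(-52))/(3777 + (-1829 - 1844)) = (1905 + (1/24)*(-1 - 1*(-52))/(-52))/(3777 + (-1829 - 1844)) = (1905 + (1/24)*(-1/52)*(-1 + 52))/(3777 - 3673) = (1905 + (1/24)*(-1/52)*51)/104 = (1905 - 17/416)*(1/104) = (792463/416)*(1/104) = 792463/43264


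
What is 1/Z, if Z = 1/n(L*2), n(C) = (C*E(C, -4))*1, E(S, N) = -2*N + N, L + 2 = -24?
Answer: -208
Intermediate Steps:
L = -26 (L = -2 - 24 = -26)
E(S, N) = -N
n(C) = 4*C (n(C) = (C*(-1*(-4)))*1 = (C*4)*1 = (4*C)*1 = 4*C)
Z = -1/208 (Z = 1/(4*(-26*2)) = 1/(4*(-52)) = 1/(-208) = -1/208 ≈ -0.0048077)
1/Z = 1/(-1/208) = -208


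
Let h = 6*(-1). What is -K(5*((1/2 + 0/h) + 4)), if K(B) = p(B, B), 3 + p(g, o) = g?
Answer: -39/2 ≈ -19.500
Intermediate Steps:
h = -6
p(g, o) = -3 + g
K(B) = -3 + B
-K(5*((1/2 + 0/h) + 4)) = -(-3 + 5*((1/2 + 0/(-6)) + 4)) = -(-3 + 5*((1*(½) + 0*(-⅙)) + 4)) = -(-3 + 5*((½ + 0) + 4)) = -(-3 + 5*(½ + 4)) = -(-3 + 5*(9/2)) = -(-3 + 45/2) = -1*39/2 = -39/2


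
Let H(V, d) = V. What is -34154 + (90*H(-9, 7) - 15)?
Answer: -34979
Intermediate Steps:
-34154 + (90*H(-9, 7) - 15) = -34154 + (90*(-9) - 15) = -34154 + (-810 - 15) = -34154 - 825 = -34979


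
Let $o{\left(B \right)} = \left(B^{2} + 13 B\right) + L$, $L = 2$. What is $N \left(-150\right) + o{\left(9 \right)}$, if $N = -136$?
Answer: $20600$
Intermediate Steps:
$o{\left(B \right)} = 2 + B^{2} + 13 B$ ($o{\left(B \right)} = \left(B^{2} + 13 B\right) + 2 = 2 + B^{2} + 13 B$)
$N \left(-150\right) + o{\left(9 \right)} = \left(-136\right) \left(-150\right) + \left(2 + 9^{2} + 13 \cdot 9\right) = 20400 + \left(2 + 81 + 117\right) = 20400 + 200 = 20600$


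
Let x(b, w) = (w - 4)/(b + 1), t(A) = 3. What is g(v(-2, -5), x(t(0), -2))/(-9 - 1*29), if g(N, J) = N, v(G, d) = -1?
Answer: 1/38 ≈ 0.026316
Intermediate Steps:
x(b, w) = (-4 + w)/(1 + b)
g(v(-2, -5), x(t(0), -2))/(-9 - 1*29) = -1/(-9 - 1*29) = -1/(-9 - 29) = -1/(-38) = -1*(-1/38) = 1/38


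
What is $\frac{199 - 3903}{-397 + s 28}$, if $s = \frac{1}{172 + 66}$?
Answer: $\frac{62968}{6747} \approx 9.3327$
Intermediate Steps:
$s = \frac{1}{238} \approx 0.0042017$
$\frac{199 - 3903}{-397 + s 28} = \frac{199 - 3903}{-397 + \frac{1}{238} \cdot 28} = - \frac{3704}{-397 + \frac{2}{17}} = - \frac{3704}{- \frac{6747}{17}} = \left(-3704\right) \left(- \frac{17}{6747}\right) = \frac{62968}{6747}$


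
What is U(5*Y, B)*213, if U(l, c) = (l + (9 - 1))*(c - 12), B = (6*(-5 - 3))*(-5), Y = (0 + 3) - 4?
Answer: 145692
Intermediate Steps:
Y = -1 (Y = 3 - 4 = -1)
B = 240 (B = (6*(-8))*(-5) = -48*(-5) = 240)
U(l, c) = (-12 + c)*(8 + l) (U(l, c) = (l + 8)*(-12 + c) = (8 + l)*(-12 + c) = (-12 + c)*(8 + l))
U(5*Y, B)*213 = (-96 - 60*(-1) + 8*240 + 240*(5*(-1)))*213 = (-96 - 12*(-5) + 1920 + 240*(-5))*213 = (-96 + 60 + 1920 - 1200)*213 = 684*213 = 145692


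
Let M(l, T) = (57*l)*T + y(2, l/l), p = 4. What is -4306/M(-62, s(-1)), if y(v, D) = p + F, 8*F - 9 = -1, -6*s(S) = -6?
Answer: 4306/3529 ≈ 1.2202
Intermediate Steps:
s(S) = 1 (s(S) = -⅙*(-6) = 1)
F = 1 (F = 9/8 + (⅛)*(-1) = 9/8 - ⅛ = 1)
y(v, D) = 5 (y(v, D) = 4 + 1 = 5)
M(l, T) = 5 + 57*T*l (M(l, T) = (57*l)*T + 5 = 57*T*l + 5 = 5 + 57*T*l)
-4306/M(-62, s(-1)) = -4306/(5 + 57*1*(-62)) = -4306/(5 - 3534) = -4306/(-3529) = -4306*(-1/3529) = 4306/3529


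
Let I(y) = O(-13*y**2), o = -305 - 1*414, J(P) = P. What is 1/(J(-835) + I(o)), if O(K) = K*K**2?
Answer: -1/303531242173587663992 ≈ -3.2946e-21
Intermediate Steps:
o = -719 (o = -305 - 414 = -719)
O(K) = K**3
I(y) = -2197*y**6 (I(y) = (-13*y**2)**3 = -2197*y**6)
1/(J(-835) + I(o)) = 1/(-835 - 2197*(-719)**6) = 1/(-835 - 2197*138157142546011681) = 1/(-835 - 303531242173587663157) = 1/(-303531242173587663992) = -1/303531242173587663992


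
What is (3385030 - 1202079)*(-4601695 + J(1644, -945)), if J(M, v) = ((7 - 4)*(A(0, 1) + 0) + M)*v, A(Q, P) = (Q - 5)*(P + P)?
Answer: -13374777055675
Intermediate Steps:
A(Q, P) = 2*P*(-5 + Q) (A(Q, P) = (-5 + Q)*(2*P) = 2*P*(-5 + Q))
J(M, v) = v*(-30 + M) (J(M, v) = ((7 - 4)*(2*1*(-5 + 0) + 0) + M)*v = (3*(2*1*(-5) + 0) + M)*v = (3*(-10 + 0) + M)*v = (3*(-10) + M)*v = (-30 + M)*v = v*(-30 + M))
(3385030 - 1202079)*(-4601695 + J(1644, -945)) = (3385030 - 1202079)*(-4601695 - 945*(-30 + 1644)) = 2182951*(-4601695 - 945*1614) = 2182951*(-4601695 - 1525230) = 2182951*(-6126925) = -13374777055675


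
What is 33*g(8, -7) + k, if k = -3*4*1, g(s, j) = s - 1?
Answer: 219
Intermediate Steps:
g(s, j) = -1 + s
k = -12 (k = -12*1 = -12)
33*g(8, -7) + k = 33*(-1 + 8) - 12 = 33*7 - 12 = 231 - 12 = 219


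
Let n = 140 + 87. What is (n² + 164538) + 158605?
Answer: 374672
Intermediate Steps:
n = 227
(n² + 164538) + 158605 = (227² + 164538) + 158605 = (51529 + 164538) + 158605 = 216067 + 158605 = 374672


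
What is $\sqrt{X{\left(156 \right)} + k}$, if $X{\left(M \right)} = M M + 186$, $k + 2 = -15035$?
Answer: $\sqrt{9485} \approx 97.391$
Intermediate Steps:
$k = -15037$ ($k = -2 - 15035 = -15037$)
$X{\left(M \right)} = 186 + M^{2}$ ($X{\left(M \right)} = M^{2} + 186 = 186 + M^{2}$)
$\sqrt{X{\left(156 \right)} + k} = \sqrt{\left(186 + 156^{2}\right) - 15037} = \sqrt{\left(186 + 24336\right) - 15037} = \sqrt{24522 - 15037} = \sqrt{9485}$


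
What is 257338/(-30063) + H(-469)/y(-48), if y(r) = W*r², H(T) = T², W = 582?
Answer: -112819680707/13437439488 ≈ -8.3959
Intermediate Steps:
y(r) = 582*r²
257338/(-30063) + H(-469)/y(-48) = 257338/(-30063) + (-469)²/((582*(-48)²)) = 257338*(-1/30063) + 219961/((582*2304)) = -257338/30063 + 219961/1340928 = -112819680707/13437439488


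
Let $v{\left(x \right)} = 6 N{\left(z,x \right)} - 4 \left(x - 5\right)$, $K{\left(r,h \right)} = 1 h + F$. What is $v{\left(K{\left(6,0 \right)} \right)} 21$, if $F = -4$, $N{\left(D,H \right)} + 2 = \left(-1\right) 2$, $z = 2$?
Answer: $252$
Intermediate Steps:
$N{\left(D,H \right)} = -4$ ($N{\left(D,H \right)} = -2 - 2 = -4$)
$K{\left(r,h \right)} = -4 + h$ ($K{\left(r,h \right)} = 1 h - 4 = h - 4 = -4 + h$)
$v{\left(x \right)} = -4 - 4 x$ ($v{\left(x \right)} = 6 \left(-4\right) - 4 \left(x - 5\right) = -24 - 4 \left(-5 + x\right) = -24 - \left(-20 + 4 x\right) = -4 - 4 x$)
$v{\left(K{\left(6,0 \right)} \right)} 21 = \left(-4 - 4 \left(-4 + 0\right)\right) 21 = \left(-4 - -16\right) 21 = \left(-4 + 16\right) 21 = 12 \cdot 21 = 252$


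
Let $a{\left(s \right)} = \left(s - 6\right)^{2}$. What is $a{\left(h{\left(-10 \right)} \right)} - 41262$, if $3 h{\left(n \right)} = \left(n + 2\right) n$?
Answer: $- \frac{367514}{9} \approx -40835.0$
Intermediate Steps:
$h{\left(n \right)} = \frac{n \left(2 + n\right)}{3}$ ($h{\left(n \right)} = \frac{\left(n + 2\right) n}{3} = \frac{\left(2 + n\right) n}{3} = \frac{n \left(2 + n\right)}{3}$)
$a{\left(s \right)} = \left(-6 + s\right)^{2}$
$a{\left(h{\left(-10 \right)} \right)} - 41262 = \left(-6 + \frac{1}{3} \left(-10\right) \left(2 - 10\right)\right)^{2} - 41262 = \left(-6 + \frac{1}{3} \left(-10\right) \left(-8\right)\right)^{2} - 41262 = \left(-6 + \frac{80}{3}\right)^{2} - 41262 = \left(\frac{62}{3}\right)^{2} - 41262 = \frac{3844}{9} - 41262 = - \frac{367514}{9}$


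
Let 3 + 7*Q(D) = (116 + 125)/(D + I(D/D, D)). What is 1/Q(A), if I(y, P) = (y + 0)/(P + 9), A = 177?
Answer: -230461/53943 ≈ -4.2723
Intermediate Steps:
I(y, P) = y/(9 + P)
Q(D) = -3/7 + 241/(7*(D + 1/(9 + D))) (Q(D) = -3/7 + ((116 + 125)/(D + (D/D)/(9 + D)))/7 = -3/7 + (241/(D + 1/(9 + D)))/7 = -3/7 + 241/(7*(D + 1/(9 + D))))
1/Q(A) = 1/((-3 - (-241 + 3*177)*(9 + 177))/(7*(1 + 177*(9 + 177)))) = 1/((-3 - 1*(-241 + 531)*186)/(7*(1 + 177*186))) = 1/((-3 - 1*290*186)/(7*(1 + 32922))) = 1/((⅐)*(-3 - 53940)/32923) = 1/((⅐)*(1/32923)*(-53943)) = 1/(-53943/230461) = -230461/53943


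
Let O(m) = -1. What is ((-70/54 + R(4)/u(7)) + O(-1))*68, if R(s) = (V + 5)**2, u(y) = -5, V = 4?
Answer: -169796/135 ≈ -1257.7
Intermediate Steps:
R(s) = 81 (R(s) = (4 + 5)**2 = 9**2 = 81)
((-70/54 + R(4)/u(7)) + O(-1))*68 = ((-70/54 + 81/(-5)) - 1)*68 = ((-70*1/54 + 81*(-1/5)) - 1)*68 = ((-35/27 - 81/5) - 1)*68 = (-2362/135 - 1)*68 = -2497/135*68 = -169796/135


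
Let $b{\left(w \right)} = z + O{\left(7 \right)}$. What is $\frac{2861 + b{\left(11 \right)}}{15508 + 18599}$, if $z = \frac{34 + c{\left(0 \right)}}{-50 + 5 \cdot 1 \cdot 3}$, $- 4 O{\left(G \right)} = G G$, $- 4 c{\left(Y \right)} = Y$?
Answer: $\frac{398689}{4774980} \approx 0.083495$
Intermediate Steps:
$c{\left(Y \right)} = - \frac{Y}{4}$
$O{\left(G \right)} = - \frac{G^{2}}{4}$ ($O{\left(G \right)} = - \frac{G G}{4} = - \frac{G^{2}}{4}$)
$z = - \frac{34}{35}$ ($z = \frac{34 - 0}{-50 + 5 \cdot 1 \cdot 3} = \frac{34 + 0}{-50 + 5 \cdot 3} = \frac{34}{-50 + 15} = \frac{34}{-35} = 34 \left(- \frac{1}{35}\right) = - \frac{34}{35} \approx -0.97143$)
$b{\left(w \right)} = - \frac{1851}{140}$ ($b{\left(w \right)} = - \frac{34}{35} - \frac{7^{2}}{4} = - \frac{34}{35} - \frac{49}{4} = - \frac{1851}{140}$)
$\frac{2861 + b{\left(11 \right)}}{15508 + 18599} = \frac{2861 - \frac{1851}{140}}{15508 + 18599} = \frac{398689}{140 \cdot 34107} = \frac{398689}{140} \cdot \frac{1}{34107} = \frac{398689}{4774980}$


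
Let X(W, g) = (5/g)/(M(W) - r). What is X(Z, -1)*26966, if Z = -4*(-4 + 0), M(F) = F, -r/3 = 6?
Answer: -67415/17 ≈ -3965.6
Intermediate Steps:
r = -18 (r = -3*6 = -18)
Z = 16 (Z = -4*(-4) = 16)
X(W, g) = 5/(g*(18 + W)) (X(W, g) = (5/g)/(W - 1*(-18)) = (5/g)/(W + 18) = (5/g)/(18 + W) = 5/(g*(18 + W)))
X(Z, -1)*26966 = (5/(-1*(18 + 16)))*26966 = (5*(-1)/34)*26966 = (5*(-1)*(1/34))*26966 = -5/34*26966 = -67415/17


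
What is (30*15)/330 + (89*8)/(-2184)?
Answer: 3116/3003 ≈ 1.0376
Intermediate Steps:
(30*15)/330 + (89*8)/(-2184) = 450*(1/330) + 712*(-1/2184) = 15/11 - 89/273 = 3116/3003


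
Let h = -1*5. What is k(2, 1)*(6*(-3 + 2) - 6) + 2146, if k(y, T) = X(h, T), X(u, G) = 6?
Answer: 2074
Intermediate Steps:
h = -5
k(y, T) = 6
k(2, 1)*(6*(-3 + 2) - 6) + 2146 = 6*(6*(-3 + 2) - 6) + 2146 = 6*(6*(-1) - 6) + 2146 = 6*(-6 - 6) + 2146 = 6*(-12) + 2146 = -72 + 2146 = 2074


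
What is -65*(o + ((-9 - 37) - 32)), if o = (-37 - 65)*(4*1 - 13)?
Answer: -54600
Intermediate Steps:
o = 918 (o = -102*(4 - 13) = -102*(-9) = 918)
-65*(o + ((-9 - 37) - 32)) = -65*(918 + ((-9 - 37) - 32)) = -65*(918 + (-46 - 32)) = -65*(918 - 78) = -65*840 = -54600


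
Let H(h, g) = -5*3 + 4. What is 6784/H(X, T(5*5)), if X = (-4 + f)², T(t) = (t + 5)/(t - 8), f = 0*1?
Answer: -6784/11 ≈ -616.73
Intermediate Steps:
f = 0
T(t) = (5 + t)/(-8 + t)
X = 16 (X = (-4 + 0)² = (-4)² = 16)
H(h, g) = -11 (H(h, g) = -15 + 4 = -11)
6784/H(X, T(5*5)) = 6784/(-11) = 6784*(-1/11) = -6784/11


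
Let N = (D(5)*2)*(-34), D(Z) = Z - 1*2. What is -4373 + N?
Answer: -4577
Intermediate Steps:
D(Z) = -2 + Z (D(Z) = Z - 2 = -2 + Z)
N = -204 (N = ((-2 + 5)*2)*(-34) = (3*2)*(-34) = 6*(-34) = -204)
-4373 + N = -4373 - 204 = -4577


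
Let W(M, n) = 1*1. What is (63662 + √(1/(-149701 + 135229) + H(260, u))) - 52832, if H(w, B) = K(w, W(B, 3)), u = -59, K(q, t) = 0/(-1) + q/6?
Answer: 10830 + √252101838/2412 ≈ 10837.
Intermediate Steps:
W(M, n) = 1
K(q, t) = q/6 (K(q, t) = 0*(-1) + q*(⅙) = 0 + q/6 = q/6)
H(w, B) = w/6
(63662 + √(1/(-149701 + 135229) + H(260, u))) - 52832 = (63662 + √(1/(-149701 + 135229) + (⅙)*260)) - 52832 = (63662 + √(1/(-14472) + 130/3)) - 52832 = (63662 + √(-1/14472 + 130/3)) - 52832 = (63662 + √(627119/14472)) - 52832 = (63662 + √252101838/2412) - 52832 = 10830 + √252101838/2412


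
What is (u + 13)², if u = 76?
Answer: 7921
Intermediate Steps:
(u + 13)² = (76 + 13)² = 89² = 7921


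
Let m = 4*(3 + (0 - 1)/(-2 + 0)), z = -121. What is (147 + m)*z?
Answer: -19481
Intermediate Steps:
m = 14 (m = 4*(3 - 1/(-2)) = 4*(3 - 1*(-½)) = 4*(3 + ½) = 4*(7/2) = 14)
(147 + m)*z = (147 + 14)*(-121) = 161*(-121) = -19481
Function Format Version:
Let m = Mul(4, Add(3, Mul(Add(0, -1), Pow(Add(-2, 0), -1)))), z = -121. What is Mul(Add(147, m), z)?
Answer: -19481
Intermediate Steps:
m = 14 (m = Mul(4, Add(3, Mul(-1, Pow(-2, -1)))) = Mul(4, Add(3, Mul(-1, Rational(-1, 2)))) = Mul(4, Add(3, Rational(1, 2))) = Mul(4, Rational(7, 2)) = 14)
Mul(Add(147, m), z) = Mul(Add(147, 14), -121) = Mul(161, -121) = -19481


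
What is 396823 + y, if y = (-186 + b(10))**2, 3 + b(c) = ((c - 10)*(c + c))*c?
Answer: 432544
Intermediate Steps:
b(c) = -3 + 2*c**2*(-10 + c) (b(c) = -3 + ((c - 10)*(c + c))*c = -3 + ((-10 + c)*(2*c))*c = -3 + (2*c*(-10 + c))*c = -3 + 2*c**2*(-10 + c))
y = 35721 (y = (-186 + (-3 - 20*10**2 + 2*10**3))**2 = (-186 + (-3 - 20*100 + 2*1000))**2 = (-186 + (-3 - 2000 + 2000))**2 = (-186 - 3)**2 = (-189)**2 = 35721)
396823 + y = 396823 + 35721 = 432544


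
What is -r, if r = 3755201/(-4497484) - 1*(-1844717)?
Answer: -8296581436827/4497484 ≈ -1.8447e+6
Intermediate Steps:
r = 8296581436827/4497484 (r = 3755201*(-1/4497484) + 1844717 = -3755201/4497484 + 1844717 = 8296581436827/4497484 ≈ 1.8447e+6)
-r = -1*8296581436827/4497484 = -8296581436827/4497484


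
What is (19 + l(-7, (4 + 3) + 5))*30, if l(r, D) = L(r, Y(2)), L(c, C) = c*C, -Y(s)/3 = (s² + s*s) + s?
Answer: 6870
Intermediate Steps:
Y(s) = -6*s² - 3*s (Y(s) = -3*((s² + s*s) + s) = -3*((s² + s²) + s) = -3*(2*s² + s) = -3*(s + 2*s²) = -6*s² - 3*s)
L(c, C) = C*c
l(r, D) = -30*r (l(r, D) = (-3*2*(1 + 2*2))*r = (-3*2*(1 + 4))*r = (-3*2*5)*r = -30*r)
(19 + l(-7, (4 + 3) + 5))*30 = (19 - 30*(-7))*30 = (19 + 210)*30 = 229*30 = 6870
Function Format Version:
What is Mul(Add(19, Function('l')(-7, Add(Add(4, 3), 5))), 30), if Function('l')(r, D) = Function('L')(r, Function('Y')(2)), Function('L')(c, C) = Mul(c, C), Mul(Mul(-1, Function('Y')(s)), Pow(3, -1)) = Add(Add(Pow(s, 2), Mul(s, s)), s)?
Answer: 6870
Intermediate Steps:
Function('Y')(s) = Add(Mul(-6, Pow(s, 2)), Mul(-3, s)) (Function('Y')(s) = Mul(-3, Add(Add(Pow(s, 2), Mul(s, s)), s)) = Mul(-3, Add(Add(Pow(s, 2), Pow(s, 2)), s)) = Mul(-3, Add(Mul(2, Pow(s, 2)), s)) = Mul(-3, Add(s, Mul(2, Pow(s, 2)))) = Add(Mul(-6, Pow(s, 2)), Mul(-3, s)))
Function('L')(c, C) = Mul(C, c)
Function('l')(r, D) = Mul(-30, r) (Function('l')(r, D) = Mul(Mul(-3, 2, Add(1, Mul(2, 2))), r) = Mul(Mul(-3, 2, Add(1, 4)), r) = Mul(Mul(-3, 2, 5), r) = Mul(-30, r))
Mul(Add(19, Function('l')(-7, Add(Add(4, 3), 5))), 30) = Mul(Add(19, Mul(-30, -7)), 30) = Mul(Add(19, 210), 30) = Mul(229, 30) = 6870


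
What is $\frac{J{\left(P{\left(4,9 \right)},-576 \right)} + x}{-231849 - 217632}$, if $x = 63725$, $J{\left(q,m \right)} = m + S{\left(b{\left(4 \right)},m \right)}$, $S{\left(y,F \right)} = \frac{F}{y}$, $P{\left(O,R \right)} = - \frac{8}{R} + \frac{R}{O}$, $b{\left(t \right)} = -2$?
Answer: $- \frac{63437}{449481} \approx -0.14113$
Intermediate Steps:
$J{\left(q,m \right)} = \frac{m}{2}$ ($J{\left(q,m \right)} = m + \frac{m}{-2} = m + m \left(- \frac{1}{2}\right) = m - \frac{m}{2} = \frac{m}{2}$)
$\frac{J{\left(P{\left(4,9 \right)},-576 \right)} + x}{-231849 - 217632} = \frac{\frac{1}{2} \left(-576\right) + 63725}{-231849 - 217632} = \frac{-288 + 63725}{-449481} = 63437 \left(- \frac{1}{449481}\right) = - \frac{63437}{449481}$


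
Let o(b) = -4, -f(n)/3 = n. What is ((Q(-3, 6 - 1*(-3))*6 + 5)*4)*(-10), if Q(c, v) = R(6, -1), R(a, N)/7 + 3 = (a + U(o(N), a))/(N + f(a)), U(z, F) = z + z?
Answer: 88600/19 ≈ 4663.2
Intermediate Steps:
f(n) = -3*n
U(z, F) = 2*z
R(a, N) = -21 + 7*(-8 + a)/(N - 3*a) (R(a, N) = -21 + 7*((a + 2*(-4))/(N - 3*a)) = -21 + 7*((a - 8)/(N - 3*a)) = -21 + 7*((-8 + a)/(N - 3*a)) = -21 + 7*(-8 + a)/(N - 3*a))
Q(c, v) = -385/19 (Q(c, v) = 7*(-8 - 3*(-1) + 10*6)/(-1 - 3*6) = 7*(-8 + 3 + 60)/(-1 - 18) = 7*55/(-19) = 7*(-1/19)*55 = -385/19)
((Q(-3, 6 - 1*(-3))*6 + 5)*4)*(-10) = ((-385/19*6 + 5)*4)*(-10) = ((-2310/19 + 5)*4)*(-10) = -2215/19*4*(-10) = -8860/19*(-10) = 88600/19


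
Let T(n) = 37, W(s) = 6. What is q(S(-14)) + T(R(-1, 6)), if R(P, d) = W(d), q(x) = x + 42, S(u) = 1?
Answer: 80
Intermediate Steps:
q(x) = 42 + x
R(P, d) = 6
q(S(-14)) + T(R(-1, 6)) = (42 + 1) + 37 = 43 + 37 = 80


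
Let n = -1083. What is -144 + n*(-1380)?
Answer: 1494396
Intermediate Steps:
-144 + n*(-1380) = -144 - 1083*(-1380) = -144 + 1494540 = 1494396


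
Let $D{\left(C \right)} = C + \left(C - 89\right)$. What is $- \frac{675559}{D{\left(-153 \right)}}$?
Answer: $\frac{675559}{395} \approx 1710.3$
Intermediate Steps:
$D{\left(C \right)} = -89 + 2 C$ ($D{\left(C \right)} = C + \left(-89 + C\right) = -89 + 2 C$)
$- \frac{675559}{D{\left(-153 \right)}} = - \frac{675559}{-89 + 2 \left(-153\right)} = - \frac{675559}{-89 - 306} = - \frac{675559}{-395} = \left(-675559\right) \left(- \frac{1}{395}\right) = \frac{675559}{395}$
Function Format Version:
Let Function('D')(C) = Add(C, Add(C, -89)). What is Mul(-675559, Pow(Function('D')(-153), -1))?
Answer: Rational(675559, 395) ≈ 1710.3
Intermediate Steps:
Function('D')(C) = Add(-89, Mul(2, C)) (Function('D')(C) = Add(C, Add(-89, C)) = Add(-89, Mul(2, C)))
Mul(-675559, Pow(Function('D')(-153), -1)) = Mul(-675559, Pow(Add(-89, Mul(2, -153)), -1)) = Mul(-675559, Pow(Add(-89, -306), -1)) = Mul(-675559, Pow(-395, -1)) = Mul(-675559, Rational(-1, 395)) = Rational(675559, 395)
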